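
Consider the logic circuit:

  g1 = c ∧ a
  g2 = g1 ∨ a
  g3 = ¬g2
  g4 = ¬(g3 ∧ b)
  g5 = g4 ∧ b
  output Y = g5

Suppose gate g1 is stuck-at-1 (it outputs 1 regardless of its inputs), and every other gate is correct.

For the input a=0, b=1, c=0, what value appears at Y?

Propagate with g1 forced: g1=1 [stuck-at-1], g2=1, g3=0, g4=1, g5=1.
So Y = 1. (Without the fault it would be 0.)

1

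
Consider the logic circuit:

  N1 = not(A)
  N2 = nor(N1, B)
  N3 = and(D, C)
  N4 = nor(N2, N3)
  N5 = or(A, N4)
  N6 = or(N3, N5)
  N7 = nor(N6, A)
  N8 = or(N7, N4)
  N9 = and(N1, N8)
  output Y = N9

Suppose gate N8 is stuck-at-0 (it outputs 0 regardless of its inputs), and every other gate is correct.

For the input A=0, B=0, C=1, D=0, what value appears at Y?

0

Propagate with N8 forced: N1=1, N2=0, N3=0, N4=1, N5=1, N6=1, N7=0, N8=0 [stuck-at-0], N9=0.
So Y = 0. (Without the fault it would be 1.)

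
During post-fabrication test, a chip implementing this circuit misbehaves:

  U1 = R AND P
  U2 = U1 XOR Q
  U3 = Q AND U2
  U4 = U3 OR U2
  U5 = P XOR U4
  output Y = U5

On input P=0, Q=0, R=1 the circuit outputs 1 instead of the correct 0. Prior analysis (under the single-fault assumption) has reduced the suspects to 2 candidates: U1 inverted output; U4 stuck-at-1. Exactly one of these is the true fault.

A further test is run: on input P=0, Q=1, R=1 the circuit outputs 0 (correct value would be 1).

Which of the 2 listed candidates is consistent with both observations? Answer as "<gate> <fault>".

Evaluate each candidate on input P=0, Q=1, R=1:
  U1 inverted output: U1=1 [inverted output], U2=0, U3=0, U4=0, U5=0 → 0 — matches
  U4 stuck-at-1: U1=0, U2=1, U3=1, U4=1 [stuck-at-1], U5=1 → 1 — eliminated
Only U1 inverted output reproduces the observed 0.

U1 inverted output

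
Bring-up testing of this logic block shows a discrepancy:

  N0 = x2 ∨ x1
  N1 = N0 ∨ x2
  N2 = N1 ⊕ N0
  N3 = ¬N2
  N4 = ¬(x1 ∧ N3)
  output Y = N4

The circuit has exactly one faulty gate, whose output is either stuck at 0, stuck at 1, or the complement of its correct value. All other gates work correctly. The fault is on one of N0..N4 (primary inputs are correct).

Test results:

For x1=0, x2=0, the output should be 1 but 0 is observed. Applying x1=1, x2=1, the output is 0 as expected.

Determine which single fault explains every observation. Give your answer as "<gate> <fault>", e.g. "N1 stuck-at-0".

N4 stuck-at-0

Fault-free values for test 1 (x1=0, x2=0): N0=0, N1=0, N2=0, N3=1, N4=1, giving Y=1. Observed 0.
Test 1: faults giving observed 0 are {N4 stuck-at-0, N4 inverted output}.
Test 2 (x1=1, x2=1): fault-free N0=1, N1=1, N2=0, N3=1, N4=0 → 0; observed 0. Eliminates N4 inverted output.
Only N4 stuck-at-0 is consistent with every test.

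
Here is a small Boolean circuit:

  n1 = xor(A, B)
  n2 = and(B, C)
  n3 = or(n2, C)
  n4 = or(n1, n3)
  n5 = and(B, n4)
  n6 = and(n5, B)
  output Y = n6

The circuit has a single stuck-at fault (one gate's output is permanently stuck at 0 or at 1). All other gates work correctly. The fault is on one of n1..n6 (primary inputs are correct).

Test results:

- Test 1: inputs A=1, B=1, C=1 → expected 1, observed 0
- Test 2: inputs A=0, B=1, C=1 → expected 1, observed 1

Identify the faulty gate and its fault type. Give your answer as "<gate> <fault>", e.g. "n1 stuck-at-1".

n3 stuck-at-0

Fault-free values for test 1 (A=1, B=1, C=1): n1=0, n2=1, n3=1, n4=1, n5=1, n6=1, giving Y=1. Observed 0.
Test 1: faults giving observed 0 are {n3 stuck-at-0, n4 stuck-at-0, n5 stuck-at-0, n6 stuck-at-0}.
Test 2 (A=0, B=1, C=1): fault-free n1=1, n2=1, n3=1, n4=1, n5=1, n6=1 → 1; observed 1. Eliminates n4 stuck-at-0, n5 stuck-at-0, n6 stuck-at-0.
Only n3 stuck-at-0 is consistent with every test.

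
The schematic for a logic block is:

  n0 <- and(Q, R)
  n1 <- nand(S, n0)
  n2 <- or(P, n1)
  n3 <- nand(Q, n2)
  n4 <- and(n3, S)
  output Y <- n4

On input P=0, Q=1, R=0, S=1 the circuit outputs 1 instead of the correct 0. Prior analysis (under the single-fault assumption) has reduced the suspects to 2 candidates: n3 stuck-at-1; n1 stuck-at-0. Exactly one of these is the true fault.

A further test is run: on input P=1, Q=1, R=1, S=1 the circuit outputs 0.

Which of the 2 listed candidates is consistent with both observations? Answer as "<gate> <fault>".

n1 stuck-at-0

Evaluate each candidate on input P=1, Q=1, R=1, S=1:
  n3 stuck-at-1: n0=1, n1=0, n2=1, n3=1 [stuck-at-1], n4=1 → 1 — eliminated
  n1 stuck-at-0: n0=1, n1=0 [stuck-at-0], n2=1, n3=0, n4=0 → 0 — matches
Only n1 stuck-at-0 reproduces the observed 0.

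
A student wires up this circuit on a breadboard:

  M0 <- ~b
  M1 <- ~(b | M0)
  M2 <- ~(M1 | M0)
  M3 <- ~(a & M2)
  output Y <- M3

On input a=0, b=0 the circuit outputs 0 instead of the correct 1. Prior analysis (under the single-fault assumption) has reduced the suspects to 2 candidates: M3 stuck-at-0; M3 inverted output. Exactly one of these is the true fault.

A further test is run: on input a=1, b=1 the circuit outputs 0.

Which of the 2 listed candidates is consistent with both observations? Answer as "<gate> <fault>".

Evaluate each candidate on input a=1, b=1:
  M3 stuck-at-0: M0=0, M1=0, M2=1, M3=0 [stuck-at-0] → 0 — matches
  M3 inverted output: M0=0, M1=0, M2=1, M3=1 [inverted output] → 1 — eliminated
Only M3 stuck-at-0 reproduces the observed 0.

M3 stuck-at-0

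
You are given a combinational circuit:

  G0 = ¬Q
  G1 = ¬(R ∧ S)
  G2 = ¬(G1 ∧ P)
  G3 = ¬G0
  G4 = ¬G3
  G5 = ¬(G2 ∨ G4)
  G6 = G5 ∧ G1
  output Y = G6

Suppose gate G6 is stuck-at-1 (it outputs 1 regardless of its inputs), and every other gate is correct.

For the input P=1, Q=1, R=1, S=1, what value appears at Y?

Propagate with G6 forced: G0=0, G1=0, G2=1, G3=1, G4=0, G5=0, G6=1 [stuck-at-1].
So Y = 1. (Without the fault it would be 0.)

1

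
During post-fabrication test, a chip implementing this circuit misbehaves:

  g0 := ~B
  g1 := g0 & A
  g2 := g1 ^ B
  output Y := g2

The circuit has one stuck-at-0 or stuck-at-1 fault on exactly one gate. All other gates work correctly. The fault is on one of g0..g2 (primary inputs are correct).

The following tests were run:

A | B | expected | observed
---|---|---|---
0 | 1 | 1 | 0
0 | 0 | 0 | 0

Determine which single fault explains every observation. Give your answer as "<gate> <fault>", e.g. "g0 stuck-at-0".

Fault-free values for test 1 (A=0, B=1): g0=0, g1=0, g2=1, giving Y=1. Observed 0.
Test 1: faults giving observed 0 are {g1 stuck-at-1, g2 stuck-at-0}.
Test 2 (A=0, B=0): fault-free g0=1, g1=0, g2=0 → 0; observed 0. Eliminates g1 stuck-at-1.
Only g2 stuck-at-0 is consistent with every test.

g2 stuck-at-0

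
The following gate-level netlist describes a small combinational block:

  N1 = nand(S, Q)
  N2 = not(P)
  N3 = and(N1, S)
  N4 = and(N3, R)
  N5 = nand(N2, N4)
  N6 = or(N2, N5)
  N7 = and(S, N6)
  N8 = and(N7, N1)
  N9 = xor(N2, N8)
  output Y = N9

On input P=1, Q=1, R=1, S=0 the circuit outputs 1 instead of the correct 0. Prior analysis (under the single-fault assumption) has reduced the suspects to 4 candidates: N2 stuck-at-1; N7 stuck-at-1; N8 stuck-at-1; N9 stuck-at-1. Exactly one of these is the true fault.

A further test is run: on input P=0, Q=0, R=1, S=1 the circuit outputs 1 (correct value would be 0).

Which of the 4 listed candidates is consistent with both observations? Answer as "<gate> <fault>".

N9 stuck-at-1

Evaluate each candidate on input P=0, Q=0, R=1, S=1:
  N2 stuck-at-1: N1=1, N2=1 [stuck-at-1], N3=1, N4=1, N5=0, N6=1, N7=1, N8=1, N9=0 → 0 — eliminated
  N7 stuck-at-1: N1=1, N2=1, N3=1, N4=1, N5=0, N6=1, N7=1 [stuck-at-1], N8=1, N9=0 → 0 — eliminated
  N8 stuck-at-1: N1=1, N2=1, N3=1, N4=1, N5=0, N6=1, N7=1, N8=1 [stuck-at-1], N9=0 → 0 — eliminated
  N9 stuck-at-1: N1=1, N2=1, N3=1, N4=1, N5=0, N6=1, N7=1, N8=1, N9=1 [stuck-at-1] → 1 — matches
Only N9 stuck-at-1 reproduces the observed 1.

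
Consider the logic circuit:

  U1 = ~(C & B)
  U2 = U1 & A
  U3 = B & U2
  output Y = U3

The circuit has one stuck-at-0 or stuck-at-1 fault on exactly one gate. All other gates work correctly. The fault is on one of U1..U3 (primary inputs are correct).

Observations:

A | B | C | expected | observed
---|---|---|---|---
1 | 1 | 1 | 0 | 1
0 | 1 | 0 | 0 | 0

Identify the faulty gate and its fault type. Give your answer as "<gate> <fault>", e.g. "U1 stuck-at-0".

U1 stuck-at-1

Fault-free values for test 1 (A=1, B=1, C=1): U1=0, U2=0, U3=0, giving Y=0. Observed 1.
Test 1: faults giving observed 1 are {U1 stuck-at-1, U2 stuck-at-1, U3 stuck-at-1}.
Test 2 (A=0, B=1, C=0): fault-free U1=1, U2=0, U3=0 → 0; observed 0. Eliminates U2 stuck-at-1, U3 stuck-at-1.
Only U1 stuck-at-1 is consistent with every test.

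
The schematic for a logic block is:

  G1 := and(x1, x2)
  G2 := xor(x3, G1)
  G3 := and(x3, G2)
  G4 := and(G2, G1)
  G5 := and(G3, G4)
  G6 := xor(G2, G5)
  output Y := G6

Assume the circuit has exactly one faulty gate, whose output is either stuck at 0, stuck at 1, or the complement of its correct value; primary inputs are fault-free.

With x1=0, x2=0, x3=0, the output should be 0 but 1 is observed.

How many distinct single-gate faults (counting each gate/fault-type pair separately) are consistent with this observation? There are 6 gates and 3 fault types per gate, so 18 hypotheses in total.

Fault-free: G1=0, G2=0, G3=0, G4=0, G5=0, G6=0 → 0. Observed 1.
  G1: stuck-at-1, inverted output ✓; others ✗
  G2: stuck-at-1, inverted output ✓; others ✗
  G3: none of the 3 fault types match ✗
  G4: none of the 3 fault types match ✗
  G5: stuck-at-1, inverted output ✓; others ✗
  G6: stuck-at-1, inverted output ✓; others ✗
Consistent faults: {G1 stuck-at-1, G1 inverted output, G2 stuck-at-1, G2 inverted output, G5 stuck-at-1, G5 inverted output, G6 stuck-at-1, G6 inverted output} — 8 in all.

8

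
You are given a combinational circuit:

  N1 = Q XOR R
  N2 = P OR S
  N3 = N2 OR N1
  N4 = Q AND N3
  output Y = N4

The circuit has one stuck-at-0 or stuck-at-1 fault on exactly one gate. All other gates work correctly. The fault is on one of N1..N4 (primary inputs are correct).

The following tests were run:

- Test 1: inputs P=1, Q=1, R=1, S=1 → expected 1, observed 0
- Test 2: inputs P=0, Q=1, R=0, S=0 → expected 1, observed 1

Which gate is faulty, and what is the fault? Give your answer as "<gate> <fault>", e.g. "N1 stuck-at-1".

Fault-free values for test 1 (P=1, Q=1, R=1, S=1): N1=0, N2=1, N3=1, N4=1, giving Y=1. Observed 0.
Test 1: faults giving observed 0 are {N2 stuck-at-0, N3 stuck-at-0, N4 stuck-at-0}.
Test 2 (P=0, Q=1, R=0, S=0): fault-free N1=1, N2=0, N3=1, N4=1 → 1; observed 1. Eliminates N3 stuck-at-0, N4 stuck-at-0.
Only N2 stuck-at-0 is consistent with every test.

N2 stuck-at-0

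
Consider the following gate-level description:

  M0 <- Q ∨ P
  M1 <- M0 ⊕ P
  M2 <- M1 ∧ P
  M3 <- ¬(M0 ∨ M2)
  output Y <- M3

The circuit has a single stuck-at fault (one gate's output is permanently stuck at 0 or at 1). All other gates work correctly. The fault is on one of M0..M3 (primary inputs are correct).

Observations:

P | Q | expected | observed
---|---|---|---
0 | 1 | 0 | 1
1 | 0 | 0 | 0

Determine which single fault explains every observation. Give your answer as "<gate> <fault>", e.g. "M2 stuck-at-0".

M0 stuck-at-0

Fault-free values for test 1 (P=0, Q=1): M0=1, M1=1, M2=0, M3=0, giving Y=0. Observed 1.
Test 1: faults giving observed 1 are {M0 stuck-at-0, M3 stuck-at-1}.
Test 2 (P=1, Q=0): fault-free M0=1, M1=0, M2=0, M3=0 → 0; observed 0. Eliminates M3 stuck-at-1.
Only M0 stuck-at-0 is consistent with every test.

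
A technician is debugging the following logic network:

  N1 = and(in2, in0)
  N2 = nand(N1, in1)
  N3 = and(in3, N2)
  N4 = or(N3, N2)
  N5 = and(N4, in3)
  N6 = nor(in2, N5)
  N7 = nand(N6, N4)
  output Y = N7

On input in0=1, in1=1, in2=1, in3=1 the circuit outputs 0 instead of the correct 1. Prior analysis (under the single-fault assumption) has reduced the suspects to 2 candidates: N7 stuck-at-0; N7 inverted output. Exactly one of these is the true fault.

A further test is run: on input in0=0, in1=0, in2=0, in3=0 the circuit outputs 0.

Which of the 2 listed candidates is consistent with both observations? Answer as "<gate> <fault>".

N7 stuck-at-0

Evaluate each candidate on input in0=0, in1=0, in2=0, in3=0:
  N7 stuck-at-0: N1=0, N2=1, N3=0, N4=1, N5=0, N6=1, N7=0 [stuck-at-0] → 0 — matches
  N7 inverted output: N1=0, N2=1, N3=0, N4=1, N5=0, N6=1, N7=1 [inverted output] → 1 — eliminated
Only N7 stuck-at-0 reproduces the observed 0.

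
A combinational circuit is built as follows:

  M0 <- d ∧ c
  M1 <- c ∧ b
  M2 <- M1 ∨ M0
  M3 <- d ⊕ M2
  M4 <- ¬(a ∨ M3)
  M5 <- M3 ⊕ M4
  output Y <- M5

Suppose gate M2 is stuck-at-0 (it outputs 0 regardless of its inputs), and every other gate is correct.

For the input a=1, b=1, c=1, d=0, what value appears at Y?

0

Propagate with M2 forced: M0=0, M1=1, M2=0 [stuck-at-0], M3=0, M4=0, M5=0.
So Y = 0. (Without the fault it would be 1.)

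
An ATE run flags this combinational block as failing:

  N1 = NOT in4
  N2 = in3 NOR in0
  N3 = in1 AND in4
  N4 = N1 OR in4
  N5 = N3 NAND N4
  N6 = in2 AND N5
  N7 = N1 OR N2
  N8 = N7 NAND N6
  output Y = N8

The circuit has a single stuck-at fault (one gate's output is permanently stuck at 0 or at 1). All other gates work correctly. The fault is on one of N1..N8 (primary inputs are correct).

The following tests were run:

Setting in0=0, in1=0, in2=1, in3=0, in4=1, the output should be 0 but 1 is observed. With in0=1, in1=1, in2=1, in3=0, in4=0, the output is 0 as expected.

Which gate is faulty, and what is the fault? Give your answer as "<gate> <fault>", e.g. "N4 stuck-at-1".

N2 stuck-at-0

Fault-free values for test 1 (in0=0, in1=0, in2=1, in3=0, in4=1): N1=0, N2=1, N3=0, N4=1, N5=1, N6=1, N7=1, N8=0, giving Y=0. Observed 1.
Test 1: faults giving observed 1 are {N2 stuck-at-0, N3 stuck-at-1, N5 stuck-at-0, N6 stuck-at-0, N7 stuck-at-0, N8 stuck-at-1}.
Test 2 (in0=1, in1=1, in2=1, in3=0, in4=0): fault-free N1=1, N2=0, N3=0, N4=1, N5=1, N6=1, N7=1, N8=0 → 0; observed 0. Eliminates N3 stuck-at-1, N5 stuck-at-0, N6 stuck-at-0, N7 stuck-at-0, N8 stuck-at-1.
Only N2 stuck-at-0 is consistent with every test.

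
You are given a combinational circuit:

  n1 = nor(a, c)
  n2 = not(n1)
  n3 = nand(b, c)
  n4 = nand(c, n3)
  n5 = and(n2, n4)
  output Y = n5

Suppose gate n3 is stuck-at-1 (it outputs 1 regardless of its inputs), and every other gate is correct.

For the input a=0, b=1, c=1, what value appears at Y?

Propagate with n3 forced: n1=0, n2=1, n3=1 [stuck-at-1], n4=0, n5=0.
So Y = 0. (Without the fault it would be 1.)

0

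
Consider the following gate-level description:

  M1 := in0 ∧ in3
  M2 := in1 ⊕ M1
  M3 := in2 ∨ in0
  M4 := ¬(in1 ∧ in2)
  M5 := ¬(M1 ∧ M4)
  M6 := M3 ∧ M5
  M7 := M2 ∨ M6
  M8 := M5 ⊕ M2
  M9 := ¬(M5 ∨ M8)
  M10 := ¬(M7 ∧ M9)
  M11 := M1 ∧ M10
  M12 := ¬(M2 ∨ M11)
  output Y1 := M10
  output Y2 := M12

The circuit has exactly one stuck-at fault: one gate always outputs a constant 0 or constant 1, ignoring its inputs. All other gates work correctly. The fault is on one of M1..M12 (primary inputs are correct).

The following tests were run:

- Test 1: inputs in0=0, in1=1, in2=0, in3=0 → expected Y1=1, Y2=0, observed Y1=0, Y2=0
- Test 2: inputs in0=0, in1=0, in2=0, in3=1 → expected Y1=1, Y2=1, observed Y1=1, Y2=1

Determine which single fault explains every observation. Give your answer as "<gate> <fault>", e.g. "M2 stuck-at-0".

Fault-free values for test 1 (in0=0, in1=1, in2=0, in3=0): M1=0, M2=1, M3=0, M4=1, M5=1, M6=0, M7=1, M8=0, M9=0, M10=1, M11=0, M12=0, giving Y1=1, Y2=0. Observed Y1=0, Y2=0.
Test 1: faults giving observed Y1=0, Y2=0 are {M9 stuck-at-1, M10 stuck-at-0}.
Test 2 (in0=0, in1=0, in2=0, in3=1): fault-free M1=0, M2=0, M3=0, M4=1, M5=1, M6=0, M7=0, M8=1, M9=0, M10=1, M11=0, M12=1 → Y1=1, Y2=1; observed Y1=1, Y2=1. Eliminates M10 stuck-at-0.
Only M9 stuck-at-1 is consistent with every test.

M9 stuck-at-1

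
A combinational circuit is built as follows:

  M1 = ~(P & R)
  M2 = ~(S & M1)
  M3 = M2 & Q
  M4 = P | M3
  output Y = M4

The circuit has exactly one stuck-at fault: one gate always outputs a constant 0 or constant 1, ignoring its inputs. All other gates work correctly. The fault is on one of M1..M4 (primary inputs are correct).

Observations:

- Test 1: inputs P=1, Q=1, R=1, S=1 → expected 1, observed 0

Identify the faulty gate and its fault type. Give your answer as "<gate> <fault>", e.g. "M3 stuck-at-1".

M4 stuck-at-0

Fault-free values for test 1 (P=1, Q=1, R=1, S=1): M1=0, M2=1, M3=1, M4=1, giving Y=1. Observed 0.
Test 1: faults giving observed 0 are {M4 stuck-at-0}.
Only M4 stuck-at-0 is consistent with every test.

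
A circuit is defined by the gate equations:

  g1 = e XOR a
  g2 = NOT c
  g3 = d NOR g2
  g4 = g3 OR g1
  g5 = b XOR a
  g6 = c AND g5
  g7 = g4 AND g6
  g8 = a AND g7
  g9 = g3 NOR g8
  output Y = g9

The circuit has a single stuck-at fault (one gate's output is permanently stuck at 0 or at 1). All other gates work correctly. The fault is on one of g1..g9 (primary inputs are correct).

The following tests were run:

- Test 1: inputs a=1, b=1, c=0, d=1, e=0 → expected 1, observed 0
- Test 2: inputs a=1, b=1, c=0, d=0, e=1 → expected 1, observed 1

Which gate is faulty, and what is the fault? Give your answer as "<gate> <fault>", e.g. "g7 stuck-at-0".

Fault-free values for test 1 (a=1, b=1, c=0, d=1, e=0): g1=1, g2=1, g3=0, g4=1, g5=0, g6=0, g7=0, g8=0, g9=1, giving Y=1. Observed 0.
Test 1: faults giving observed 0 are {g3 stuck-at-1, g6 stuck-at-1, g7 stuck-at-1, g8 stuck-at-1, g9 stuck-at-0}.
Test 2 (a=1, b=1, c=0, d=0, e=1): fault-free g1=0, g2=1, g3=0, g4=0, g5=0, g6=0, g7=0, g8=0, g9=1 → 1; observed 1. Eliminates g3 stuck-at-1, g7 stuck-at-1, g8 stuck-at-1, g9 stuck-at-0.
Only g6 stuck-at-1 is consistent with every test.

g6 stuck-at-1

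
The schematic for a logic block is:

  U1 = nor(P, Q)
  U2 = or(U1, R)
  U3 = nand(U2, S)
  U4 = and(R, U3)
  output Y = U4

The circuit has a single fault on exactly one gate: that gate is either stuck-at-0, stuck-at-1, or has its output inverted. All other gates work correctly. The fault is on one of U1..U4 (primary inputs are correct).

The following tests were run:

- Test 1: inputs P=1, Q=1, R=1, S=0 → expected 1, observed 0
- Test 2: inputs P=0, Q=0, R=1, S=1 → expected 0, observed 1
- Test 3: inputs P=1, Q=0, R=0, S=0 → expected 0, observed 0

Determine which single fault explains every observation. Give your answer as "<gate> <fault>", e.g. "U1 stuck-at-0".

U3 inverted output

Fault-free values for test 1 (P=1, Q=1, R=1, S=0): U1=0, U2=1, U3=1, U4=1, giving Y=1. Observed 0.
Test 1: faults giving observed 0 are {U3 stuck-at-0, U3 inverted output, U4 stuck-at-0, U4 inverted output}.
Test 2 (P=0, Q=0, R=1, S=1): fault-free U1=1, U2=1, U3=0, U4=0 → 0; observed 1. Eliminates U3 stuck-at-0, U4 stuck-at-0.
Test 3 (P=1, Q=0, R=0, S=0): fault-free U1=0, U2=0, U3=1, U4=0 → 0; observed 0. Eliminates U4 inverted output.
Only U3 inverted output is consistent with every test.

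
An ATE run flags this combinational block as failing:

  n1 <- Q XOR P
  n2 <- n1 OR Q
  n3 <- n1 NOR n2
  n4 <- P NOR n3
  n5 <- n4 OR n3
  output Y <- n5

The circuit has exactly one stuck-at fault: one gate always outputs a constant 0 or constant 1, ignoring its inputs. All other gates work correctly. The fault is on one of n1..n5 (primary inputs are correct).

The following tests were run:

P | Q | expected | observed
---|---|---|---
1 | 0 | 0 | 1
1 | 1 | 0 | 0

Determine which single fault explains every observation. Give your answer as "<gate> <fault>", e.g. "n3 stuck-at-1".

Fault-free values for test 1 (P=1, Q=0): n1=1, n2=1, n3=0, n4=0, n5=0, giving Y=0. Observed 1.
Test 1: faults giving observed 1 are {n1 stuck-at-0, n3 stuck-at-1, n4 stuck-at-1, n5 stuck-at-1}.
Test 2 (P=1, Q=1): fault-free n1=0, n2=1, n3=0, n4=0, n5=0 → 0; observed 0. Eliminates n3 stuck-at-1, n4 stuck-at-1, n5 stuck-at-1.
Only n1 stuck-at-0 is consistent with every test.

n1 stuck-at-0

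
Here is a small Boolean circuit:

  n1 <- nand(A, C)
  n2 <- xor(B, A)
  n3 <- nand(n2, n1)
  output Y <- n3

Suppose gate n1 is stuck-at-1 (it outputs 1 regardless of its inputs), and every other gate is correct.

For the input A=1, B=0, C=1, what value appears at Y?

Propagate with n1 forced: n1=1 [stuck-at-1], n2=1, n3=0.
So Y = 0. (Without the fault it would be 1.)

0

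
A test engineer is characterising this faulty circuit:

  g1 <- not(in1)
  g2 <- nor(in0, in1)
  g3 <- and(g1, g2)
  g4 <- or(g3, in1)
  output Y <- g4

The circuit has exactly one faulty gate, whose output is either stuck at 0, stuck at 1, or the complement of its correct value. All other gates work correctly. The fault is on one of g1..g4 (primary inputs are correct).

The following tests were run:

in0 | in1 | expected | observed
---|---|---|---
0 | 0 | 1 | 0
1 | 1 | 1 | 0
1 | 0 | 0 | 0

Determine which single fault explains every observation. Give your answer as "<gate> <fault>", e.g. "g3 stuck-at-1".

Fault-free values for test 1 (in0=0, in1=0): g1=1, g2=1, g3=1, g4=1, giving Y=1. Observed 0.
Test 1: faults giving observed 0 are {g1 stuck-at-0, g1 inverted output, g2 stuck-at-0, g2 inverted output, g3 stuck-at-0, g3 inverted output, g4 stuck-at-0, g4 inverted output}.
Test 2 (in0=1, in1=1): fault-free g1=0, g2=0, g3=0, g4=1 → 1; observed 0. Eliminates g1 stuck-at-0, g1 inverted output, g2 stuck-at-0, g2 inverted output, g3 stuck-at-0, g3 inverted output.
Test 3 (in0=1, in1=0): fault-free g1=1, g2=0, g3=0, g4=0 → 0; observed 0. Eliminates g4 inverted output.
Only g4 stuck-at-0 is consistent with every test.

g4 stuck-at-0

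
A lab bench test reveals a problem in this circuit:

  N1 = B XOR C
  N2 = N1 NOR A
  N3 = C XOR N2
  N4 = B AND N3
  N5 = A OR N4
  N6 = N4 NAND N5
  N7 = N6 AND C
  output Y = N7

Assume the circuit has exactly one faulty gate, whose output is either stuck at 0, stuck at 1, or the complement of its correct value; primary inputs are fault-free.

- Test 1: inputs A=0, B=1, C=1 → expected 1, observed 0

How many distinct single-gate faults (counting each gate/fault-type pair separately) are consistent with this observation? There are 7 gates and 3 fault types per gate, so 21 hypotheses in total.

Fault-free: N1=0, N2=1, N3=0, N4=0, N5=0, N6=1, N7=1 → 1. Observed 0.
  N1: stuck-at-1, inverted output ✓; others ✗
  N2: stuck-at-0, inverted output ✓; others ✗
  N3: stuck-at-1, inverted output ✓; others ✗
  N4: stuck-at-1, inverted output ✓; others ✗
  N5: none of the 3 fault types match ✗
  N6: stuck-at-0, inverted output ✓; others ✗
  N7: stuck-at-0, inverted output ✓; others ✗
Consistent faults: {N1 stuck-at-1, N1 inverted output, N2 stuck-at-0, N2 inverted output, N3 stuck-at-1, N3 inverted output, N4 stuck-at-1, N4 inverted output, N6 stuck-at-0, N6 inverted output, N7 stuck-at-0, N7 inverted output} — 12 in all.

12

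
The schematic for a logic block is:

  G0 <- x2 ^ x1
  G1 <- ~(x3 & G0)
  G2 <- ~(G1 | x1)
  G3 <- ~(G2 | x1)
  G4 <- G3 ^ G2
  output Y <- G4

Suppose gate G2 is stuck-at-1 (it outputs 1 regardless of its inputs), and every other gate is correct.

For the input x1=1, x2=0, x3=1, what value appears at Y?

1

Propagate with G2 forced: G0=1, G1=0, G2=1 [stuck-at-1], G3=0, G4=1.
So Y = 1. (Without the fault it would be 0.)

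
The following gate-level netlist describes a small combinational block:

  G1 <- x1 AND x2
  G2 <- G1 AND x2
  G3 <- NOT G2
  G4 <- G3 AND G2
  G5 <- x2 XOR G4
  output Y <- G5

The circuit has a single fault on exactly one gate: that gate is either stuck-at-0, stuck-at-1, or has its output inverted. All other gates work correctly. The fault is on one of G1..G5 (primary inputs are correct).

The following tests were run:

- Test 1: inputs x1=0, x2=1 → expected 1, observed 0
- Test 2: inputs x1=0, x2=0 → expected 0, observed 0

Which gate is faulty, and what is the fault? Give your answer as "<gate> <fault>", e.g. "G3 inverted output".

Fault-free values for test 1 (x1=0, x2=1): G1=0, G2=0, G3=1, G4=0, G5=1, giving Y=1. Observed 0.
Test 1: faults giving observed 0 are {G4 stuck-at-1, G4 inverted output, G5 stuck-at-0, G5 inverted output}.
Test 2 (x1=0, x2=0): fault-free G1=0, G2=0, G3=1, G4=0, G5=0 → 0; observed 0. Eliminates G4 stuck-at-1, G4 inverted output, G5 inverted output.
Only G5 stuck-at-0 is consistent with every test.

G5 stuck-at-0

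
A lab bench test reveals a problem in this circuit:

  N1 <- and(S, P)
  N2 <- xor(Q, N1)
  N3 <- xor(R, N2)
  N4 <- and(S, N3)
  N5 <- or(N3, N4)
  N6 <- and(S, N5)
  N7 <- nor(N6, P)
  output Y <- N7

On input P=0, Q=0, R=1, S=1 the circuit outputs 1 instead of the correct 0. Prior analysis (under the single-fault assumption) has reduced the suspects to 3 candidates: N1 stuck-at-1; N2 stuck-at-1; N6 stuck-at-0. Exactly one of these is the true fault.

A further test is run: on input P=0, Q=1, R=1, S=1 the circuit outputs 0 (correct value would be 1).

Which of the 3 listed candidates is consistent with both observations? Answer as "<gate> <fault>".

Evaluate each candidate on input P=0, Q=1, R=1, S=1:
  N1 stuck-at-1: N1=1 [stuck-at-1], N2=0, N3=1, N4=1, N5=1, N6=1, N7=0 → 0 — matches
  N2 stuck-at-1: N1=0, N2=1 [stuck-at-1], N3=0, N4=0, N5=0, N6=0, N7=1 → 1 — eliminated
  N6 stuck-at-0: N1=0, N2=1, N3=0, N4=0, N5=0, N6=0 [stuck-at-0], N7=1 → 1 — eliminated
Only N1 stuck-at-1 reproduces the observed 0.

N1 stuck-at-1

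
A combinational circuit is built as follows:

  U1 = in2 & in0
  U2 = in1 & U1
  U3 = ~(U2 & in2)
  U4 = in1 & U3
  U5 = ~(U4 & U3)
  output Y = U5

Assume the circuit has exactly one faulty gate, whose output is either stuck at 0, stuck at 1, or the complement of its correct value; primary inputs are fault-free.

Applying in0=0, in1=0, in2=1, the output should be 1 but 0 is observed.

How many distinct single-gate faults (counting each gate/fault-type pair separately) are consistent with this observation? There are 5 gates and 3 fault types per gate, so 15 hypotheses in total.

4

Fault-free: U1=0, U2=0, U3=1, U4=0, U5=1 → 1. Observed 0.
  U1: none of the 3 fault types match ✗
  U2: none of the 3 fault types match ✗
  U3: none of the 3 fault types match ✗
  U4: stuck-at-1, inverted output ✓; others ✗
  U5: stuck-at-0, inverted output ✓; others ✗
Consistent faults: {U4 stuck-at-1, U4 inverted output, U5 stuck-at-0, U5 inverted output} — 4 in all.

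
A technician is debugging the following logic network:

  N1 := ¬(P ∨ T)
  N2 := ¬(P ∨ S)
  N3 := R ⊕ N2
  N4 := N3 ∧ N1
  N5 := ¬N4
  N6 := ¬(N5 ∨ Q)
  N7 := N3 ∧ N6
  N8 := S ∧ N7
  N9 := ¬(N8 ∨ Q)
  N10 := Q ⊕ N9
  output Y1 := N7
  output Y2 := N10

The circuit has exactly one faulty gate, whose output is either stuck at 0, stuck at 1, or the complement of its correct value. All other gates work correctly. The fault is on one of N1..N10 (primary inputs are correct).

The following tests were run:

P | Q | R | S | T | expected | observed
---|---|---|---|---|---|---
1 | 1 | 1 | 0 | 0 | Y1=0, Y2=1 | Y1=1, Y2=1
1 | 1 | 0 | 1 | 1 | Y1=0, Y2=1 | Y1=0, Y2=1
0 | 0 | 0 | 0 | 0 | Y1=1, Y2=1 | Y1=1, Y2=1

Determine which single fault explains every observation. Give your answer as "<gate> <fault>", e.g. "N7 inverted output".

N6 stuck-at-1

Fault-free values for test 1 (P=1, Q=1, R=1, S=0, T=0): N1=0, N2=0, N3=1, N4=0, N5=1, N6=0, N7=0, N8=0, N9=0, N10=1, giving Y1=0, Y2=1. Observed Y1=1, Y2=1.
Test 1: faults giving observed Y1=1, Y2=1 are {N6 stuck-at-1, N6 inverted output, N7 stuck-at-1, N7 inverted output}.
Test 2 (P=1, Q=1, R=0, S=1, T=1): fault-free N1=0, N2=0, N3=0, N4=0, N5=1, N6=0, N7=0, N8=0, N9=0, N10=1 → Y1=0, Y2=1; observed Y1=0, Y2=1. Eliminates N7 stuck-at-1, N7 inverted output.
Test 3 (P=0, Q=0, R=0, S=0, T=0): fault-free N1=1, N2=1, N3=1, N4=1, N5=0, N6=1, N7=1, N8=0, N9=1, N10=1 → Y1=1, Y2=1; observed Y1=1, Y2=1. Eliminates N6 inverted output.
Only N6 stuck-at-1 is consistent with every test.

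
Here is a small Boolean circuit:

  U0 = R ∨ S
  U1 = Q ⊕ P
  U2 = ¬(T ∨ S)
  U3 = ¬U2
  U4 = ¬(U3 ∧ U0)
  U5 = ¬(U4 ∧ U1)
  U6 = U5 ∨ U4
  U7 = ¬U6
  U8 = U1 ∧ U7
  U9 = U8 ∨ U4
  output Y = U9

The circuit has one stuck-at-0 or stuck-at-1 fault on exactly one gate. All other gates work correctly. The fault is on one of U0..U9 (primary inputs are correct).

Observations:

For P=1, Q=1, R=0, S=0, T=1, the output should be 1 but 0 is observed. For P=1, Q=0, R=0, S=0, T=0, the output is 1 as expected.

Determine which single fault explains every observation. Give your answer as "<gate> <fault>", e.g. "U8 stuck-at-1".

Fault-free values for test 1 (P=1, Q=1, R=0, S=0, T=1): U0=0, U1=0, U2=0, U3=1, U4=1, U5=1, U6=1, U7=0, U8=0, U9=1, giving Y=1. Observed 0.
Test 1: faults giving observed 0 are {U0 stuck-at-1, U4 stuck-at-0, U9 stuck-at-0}.
Test 2 (P=1, Q=0, R=0, S=0, T=0): fault-free U0=0, U1=1, U2=1, U3=0, U4=1, U5=0, U6=1, U7=0, U8=0, U9=1 → 1; observed 1. Eliminates U4 stuck-at-0, U9 stuck-at-0.
Only U0 stuck-at-1 is consistent with every test.

U0 stuck-at-1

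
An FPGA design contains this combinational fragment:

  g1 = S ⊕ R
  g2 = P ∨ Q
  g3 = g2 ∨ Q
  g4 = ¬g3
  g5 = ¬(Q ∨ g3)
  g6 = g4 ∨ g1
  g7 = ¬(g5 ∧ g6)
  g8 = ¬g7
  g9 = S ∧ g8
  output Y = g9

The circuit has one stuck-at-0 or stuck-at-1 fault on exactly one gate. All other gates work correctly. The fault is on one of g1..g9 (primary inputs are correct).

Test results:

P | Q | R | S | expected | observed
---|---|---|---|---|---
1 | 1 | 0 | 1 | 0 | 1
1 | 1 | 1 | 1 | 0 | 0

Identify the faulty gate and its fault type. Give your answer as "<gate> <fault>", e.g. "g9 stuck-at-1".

g5 stuck-at-1

Fault-free values for test 1 (P=1, Q=1, R=0, S=1): g1=1, g2=1, g3=1, g4=0, g5=0, g6=1, g7=1, g8=0, g9=0, giving Y=0. Observed 1.
Test 1: faults giving observed 1 are {g5 stuck-at-1, g7 stuck-at-0, g8 stuck-at-1, g9 stuck-at-1}.
Test 2 (P=1, Q=1, R=1, S=1): fault-free g1=0, g2=1, g3=1, g4=0, g5=0, g6=0, g7=1, g8=0, g9=0 → 0; observed 0. Eliminates g7 stuck-at-0, g8 stuck-at-1, g9 stuck-at-1.
Only g5 stuck-at-1 is consistent with every test.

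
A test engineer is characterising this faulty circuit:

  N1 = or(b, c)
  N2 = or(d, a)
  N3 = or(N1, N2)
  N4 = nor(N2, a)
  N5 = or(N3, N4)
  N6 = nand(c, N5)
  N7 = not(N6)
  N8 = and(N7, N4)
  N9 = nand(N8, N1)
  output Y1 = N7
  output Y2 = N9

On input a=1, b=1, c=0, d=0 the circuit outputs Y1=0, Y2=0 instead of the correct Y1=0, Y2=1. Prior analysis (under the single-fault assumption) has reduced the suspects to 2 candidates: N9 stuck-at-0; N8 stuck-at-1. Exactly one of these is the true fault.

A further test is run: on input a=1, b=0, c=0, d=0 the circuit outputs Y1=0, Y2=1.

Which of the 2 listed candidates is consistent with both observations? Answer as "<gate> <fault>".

N8 stuck-at-1

Evaluate each candidate on input a=1, b=0, c=0, d=0:
  N9 stuck-at-0: N1=0, N2=1, N3=1, N4=0, N5=1, N6=1, N7=0, N8=0, N9=0 [stuck-at-0] → Y1=0, Y2=0 — eliminated
  N8 stuck-at-1: N1=0, N2=1, N3=1, N4=0, N5=1, N6=1, N7=0, N8=1 [stuck-at-1], N9=1 → Y1=0, Y2=1 — matches
Only N8 stuck-at-1 reproduces the observed Y1=0, Y2=1.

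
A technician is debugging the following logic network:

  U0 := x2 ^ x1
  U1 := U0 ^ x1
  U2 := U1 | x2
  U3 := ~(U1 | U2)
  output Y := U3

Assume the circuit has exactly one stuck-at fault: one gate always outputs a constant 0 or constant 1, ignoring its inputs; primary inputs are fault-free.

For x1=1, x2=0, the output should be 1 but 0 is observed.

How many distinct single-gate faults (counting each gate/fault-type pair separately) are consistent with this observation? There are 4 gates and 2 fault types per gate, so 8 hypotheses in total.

Fault-free: U0=1, U1=0, U2=0, U3=1 → 1. Observed 0.
  U0 stuck-at-0: output 0 ✓
  U0 stuck-at-1: output 1 ✗
  U1 stuck-at-0: output 1 ✗
  U1 stuck-at-1: output 0 ✓
  U2 stuck-at-0: output 1 ✗
  U2 stuck-at-1: output 0 ✓
  U3 stuck-at-0: output 0 ✓
  U3 stuck-at-1: output 1 ✗
Consistent faults: {U0 stuck-at-0, U1 stuck-at-1, U2 stuck-at-1, U3 stuck-at-0} — 4 in all.

4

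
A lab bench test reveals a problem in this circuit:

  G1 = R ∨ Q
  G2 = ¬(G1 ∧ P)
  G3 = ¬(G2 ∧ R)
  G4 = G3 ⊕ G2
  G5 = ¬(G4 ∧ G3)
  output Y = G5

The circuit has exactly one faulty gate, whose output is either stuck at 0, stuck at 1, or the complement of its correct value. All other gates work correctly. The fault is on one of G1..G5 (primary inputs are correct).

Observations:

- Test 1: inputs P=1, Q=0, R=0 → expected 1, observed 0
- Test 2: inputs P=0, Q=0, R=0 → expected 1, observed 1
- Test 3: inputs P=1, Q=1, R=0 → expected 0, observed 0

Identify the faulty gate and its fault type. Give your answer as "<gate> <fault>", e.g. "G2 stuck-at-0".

Fault-free values for test 1 (P=1, Q=0, R=0): G1=0, G2=1, G3=1, G4=0, G5=1, giving Y=1. Observed 0.
Test 1: faults giving observed 0 are {G1 stuck-at-1, G1 inverted output, G2 stuck-at-0, G2 inverted output, G4 stuck-at-1, G4 inverted output, G5 stuck-at-0, G5 inverted output}.
Test 2 (P=0, Q=0, R=0): fault-free G1=0, G2=1, G3=1, G4=0, G5=1 → 1; observed 1. Eliminates G2 stuck-at-0, G2 inverted output, G4 stuck-at-1, G4 inverted output, G5 stuck-at-0, G5 inverted output.
Test 3 (P=1, Q=1, R=0): fault-free G1=1, G2=0, G3=1, G4=1, G5=0 → 0; observed 0. Eliminates G1 inverted output.
Only G1 stuck-at-1 is consistent with every test.

G1 stuck-at-1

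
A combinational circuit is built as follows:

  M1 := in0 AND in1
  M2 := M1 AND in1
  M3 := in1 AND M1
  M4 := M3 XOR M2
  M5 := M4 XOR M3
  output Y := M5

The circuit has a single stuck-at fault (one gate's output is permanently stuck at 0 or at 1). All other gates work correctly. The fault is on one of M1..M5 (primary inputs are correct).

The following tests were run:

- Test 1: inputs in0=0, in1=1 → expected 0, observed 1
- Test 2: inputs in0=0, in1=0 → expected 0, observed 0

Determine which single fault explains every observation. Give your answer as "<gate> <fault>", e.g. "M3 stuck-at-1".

M1 stuck-at-1

Fault-free values for test 1 (in0=0, in1=1): M1=0, M2=0, M3=0, M4=0, M5=0, giving Y=0. Observed 1.
Test 1: faults giving observed 1 are {M1 stuck-at-1, M2 stuck-at-1, M4 stuck-at-1, M5 stuck-at-1}.
Test 2 (in0=0, in1=0): fault-free M1=0, M2=0, M3=0, M4=0, M5=0 → 0; observed 0. Eliminates M2 stuck-at-1, M4 stuck-at-1, M5 stuck-at-1.
Only M1 stuck-at-1 is consistent with every test.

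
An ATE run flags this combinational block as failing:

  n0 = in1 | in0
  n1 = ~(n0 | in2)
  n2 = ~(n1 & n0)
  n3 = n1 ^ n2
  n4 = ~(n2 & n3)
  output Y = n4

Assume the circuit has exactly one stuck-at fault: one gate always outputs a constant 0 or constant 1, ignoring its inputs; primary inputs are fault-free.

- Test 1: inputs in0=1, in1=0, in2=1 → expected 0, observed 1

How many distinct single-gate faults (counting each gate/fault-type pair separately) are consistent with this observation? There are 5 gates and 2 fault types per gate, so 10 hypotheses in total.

Fault-free: n0=1, n1=0, n2=1, n3=1, n4=0 → 0. Observed 1.
  n0 stuck-at-0: output 0 ✗
  n0 stuck-at-1: output 0 ✗
  n1 stuck-at-0: output 0 ✗
  n1 stuck-at-1: output 1 ✓
  n2 stuck-at-0: output 1 ✓
  n2 stuck-at-1: output 0 ✗
  n3 stuck-at-0: output 1 ✓
  n3 stuck-at-1: output 0 ✗
  n4 stuck-at-0: output 0 ✗
  n4 stuck-at-1: output 1 ✓
Consistent faults: {n1 stuck-at-1, n2 stuck-at-0, n3 stuck-at-0, n4 stuck-at-1} — 4 in all.

4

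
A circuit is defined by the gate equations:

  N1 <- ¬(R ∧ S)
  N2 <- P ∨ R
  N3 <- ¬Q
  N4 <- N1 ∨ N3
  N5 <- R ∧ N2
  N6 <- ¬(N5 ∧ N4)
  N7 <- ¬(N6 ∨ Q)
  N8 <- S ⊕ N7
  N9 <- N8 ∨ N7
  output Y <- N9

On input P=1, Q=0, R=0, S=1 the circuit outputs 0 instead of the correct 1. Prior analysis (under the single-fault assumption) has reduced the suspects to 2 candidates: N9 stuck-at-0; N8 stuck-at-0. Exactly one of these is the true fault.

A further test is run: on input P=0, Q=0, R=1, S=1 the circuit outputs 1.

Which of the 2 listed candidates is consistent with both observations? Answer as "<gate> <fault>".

N8 stuck-at-0

Evaluate each candidate on input P=0, Q=0, R=1, S=1:
  N9 stuck-at-0: N1=0, N2=1, N3=1, N4=1, N5=1, N6=0, N7=1, N8=0, N9=0 [stuck-at-0] → 0 — eliminated
  N8 stuck-at-0: N1=0, N2=1, N3=1, N4=1, N5=1, N6=0, N7=1, N8=0 [stuck-at-0], N9=1 → 1 — matches
Only N8 stuck-at-0 reproduces the observed 1.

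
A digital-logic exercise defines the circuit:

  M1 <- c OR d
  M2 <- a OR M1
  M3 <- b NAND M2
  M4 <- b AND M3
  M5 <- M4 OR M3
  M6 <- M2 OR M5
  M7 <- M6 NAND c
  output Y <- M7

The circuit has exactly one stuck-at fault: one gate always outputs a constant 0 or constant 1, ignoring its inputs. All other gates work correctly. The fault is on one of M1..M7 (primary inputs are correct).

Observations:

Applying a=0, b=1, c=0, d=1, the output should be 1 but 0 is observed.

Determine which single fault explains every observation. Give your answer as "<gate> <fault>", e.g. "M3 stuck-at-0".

M7 stuck-at-0

Fault-free values for test 1 (a=0, b=1, c=0, d=1): M1=1, M2=1, M3=0, M4=0, M5=0, M6=1, M7=1, giving Y=1. Observed 0.
Test 1: faults giving observed 0 are {M7 stuck-at-0}.
Only M7 stuck-at-0 is consistent with every test.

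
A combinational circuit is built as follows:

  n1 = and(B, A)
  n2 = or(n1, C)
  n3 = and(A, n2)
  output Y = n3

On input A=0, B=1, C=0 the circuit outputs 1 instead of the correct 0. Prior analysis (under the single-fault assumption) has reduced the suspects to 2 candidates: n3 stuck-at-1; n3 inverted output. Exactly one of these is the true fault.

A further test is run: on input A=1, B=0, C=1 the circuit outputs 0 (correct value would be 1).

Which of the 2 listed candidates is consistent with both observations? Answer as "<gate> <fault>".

n3 inverted output

Evaluate each candidate on input A=1, B=0, C=1:
  n3 stuck-at-1: n1=0, n2=1, n3=1 [stuck-at-1] → 1 — eliminated
  n3 inverted output: n1=0, n2=1, n3=0 [inverted output] → 0 — matches
Only n3 inverted output reproduces the observed 0.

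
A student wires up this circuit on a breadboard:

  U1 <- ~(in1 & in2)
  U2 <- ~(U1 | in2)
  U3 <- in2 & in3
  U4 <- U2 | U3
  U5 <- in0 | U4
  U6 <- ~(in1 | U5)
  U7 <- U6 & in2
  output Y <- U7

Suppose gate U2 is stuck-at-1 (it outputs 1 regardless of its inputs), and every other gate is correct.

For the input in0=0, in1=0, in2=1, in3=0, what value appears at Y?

Propagate with U2 forced: U1=1, U2=1 [stuck-at-1], U3=0, U4=1, U5=1, U6=0, U7=0.
So Y = 0. (Without the fault it would be 1.)

0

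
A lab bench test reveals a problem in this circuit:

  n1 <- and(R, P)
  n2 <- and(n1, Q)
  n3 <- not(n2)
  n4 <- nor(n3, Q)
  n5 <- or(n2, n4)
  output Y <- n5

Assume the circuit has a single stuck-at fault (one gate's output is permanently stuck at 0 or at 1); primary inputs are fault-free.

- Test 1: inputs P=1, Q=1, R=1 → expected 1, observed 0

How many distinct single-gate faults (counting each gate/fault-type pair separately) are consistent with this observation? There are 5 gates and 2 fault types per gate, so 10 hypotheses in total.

Fault-free: n1=1, n2=1, n3=0, n4=0, n5=1 → 1. Observed 0.
  n1 stuck-at-0: output 0 ✓
  n1 stuck-at-1: output 1 ✗
  n2 stuck-at-0: output 0 ✓
  n2 stuck-at-1: output 1 ✗
  n3 stuck-at-0: output 1 ✗
  n3 stuck-at-1: output 1 ✗
  n4 stuck-at-0: output 1 ✗
  n4 stuck-at-1: output 1 ✗
  n5 stuck-at-0: output 0 ✓
  n5 stuck-at-1: output 1 ✗
Consistent faults: {n1 stuck-at-0, n2 stuck-at-0, n5 stuck-at-0} — 3 in all.

3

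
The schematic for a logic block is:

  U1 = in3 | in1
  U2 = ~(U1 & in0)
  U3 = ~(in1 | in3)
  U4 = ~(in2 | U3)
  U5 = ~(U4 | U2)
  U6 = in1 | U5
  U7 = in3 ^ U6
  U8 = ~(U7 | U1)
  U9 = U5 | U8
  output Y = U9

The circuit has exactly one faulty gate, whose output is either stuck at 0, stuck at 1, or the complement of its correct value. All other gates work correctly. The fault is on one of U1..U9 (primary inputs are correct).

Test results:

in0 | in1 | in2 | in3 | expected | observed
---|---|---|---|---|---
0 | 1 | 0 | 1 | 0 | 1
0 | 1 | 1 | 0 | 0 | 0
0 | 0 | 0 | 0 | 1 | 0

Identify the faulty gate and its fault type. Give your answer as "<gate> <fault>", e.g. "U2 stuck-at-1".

U1 inverted output

Fault-free values for test 1 (in0=0, in1=1, in2=0, in3=1): U1=1, U2=1, U3=0, U4=1, U5=0, U6=1, U7=0, U8=0, U9=0, giving Y=0. Observed 1.
Test 1: faults giving observed 1 are {U1 stuck-at-0, U1 inverted output, U5 stuck-at-1, U5 inverted output, U8 stuck-at-1, U8 inverted output, U9 stuck-at-1, U9 inverted output}.
Test 2 (in0=0, in1=1, in2=1, in3=0): fault-free U1=1, U2=1, U3=0, U4=0, U5=0, U6=1, U7=1, U8=0, U9=0 → 0; observed 0. Eliminates U5 stuck-at-1, U5 inverted output, U8 stuck-at-1, U8 inverted output, U9 stuck-at-1, U9 inverted output.
Test 3 (in0=0, in1=0, in2=0, in3=0): fault-free U1=0, U2=1, U3=1, U4=0, U5=0, U6=0, U7=0, U8=1, U9=1 → 1; observed 0. Eliminates U1 stuck-at-0.
Only U1 inverted output is consistent with every test.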